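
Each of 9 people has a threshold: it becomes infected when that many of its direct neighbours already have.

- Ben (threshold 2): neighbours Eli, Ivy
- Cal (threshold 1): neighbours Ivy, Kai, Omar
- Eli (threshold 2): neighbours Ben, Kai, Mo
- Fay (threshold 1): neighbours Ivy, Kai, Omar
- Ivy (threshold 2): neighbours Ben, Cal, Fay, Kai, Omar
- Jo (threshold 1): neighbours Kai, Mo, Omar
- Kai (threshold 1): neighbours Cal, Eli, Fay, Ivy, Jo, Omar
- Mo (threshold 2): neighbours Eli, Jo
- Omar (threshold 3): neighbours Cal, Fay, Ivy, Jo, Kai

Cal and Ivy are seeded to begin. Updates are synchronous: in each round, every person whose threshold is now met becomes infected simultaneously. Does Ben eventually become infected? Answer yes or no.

Round 1 — Cal, Ivy become infected (initial).
Round 2 — checking thresholds:
  Ben: 1 of 2 neighbours < 2, holds.
  Fay: 1 of 3 neighbours ≥ 1, becomes infected.
  Kai: 2 of 6 neighbours ≥ 1, becomes infected.
  Omar: 2 of 5 neighbours < 3, holds.
Round 3 — checking thresholds:
  Ben: 1 of 2 neighbours < 2, holds.
  Eli: 1 of 3 neighbours < 2, holds.
  Jo: 1 of 3 neighbours ≥ 1, becomes infected.
  Omar: 4 of 5 neighbours ≥ 3, becomes infected.
Round 4 — no new infections; cascade stops.

no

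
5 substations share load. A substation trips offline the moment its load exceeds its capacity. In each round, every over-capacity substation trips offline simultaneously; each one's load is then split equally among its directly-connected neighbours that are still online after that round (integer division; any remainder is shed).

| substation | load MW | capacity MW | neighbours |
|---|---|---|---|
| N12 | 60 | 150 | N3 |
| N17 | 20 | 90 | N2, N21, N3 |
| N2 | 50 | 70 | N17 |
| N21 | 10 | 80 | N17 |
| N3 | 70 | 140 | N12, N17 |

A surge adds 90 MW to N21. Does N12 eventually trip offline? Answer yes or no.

no

Round 1 — N21 at 100 > 80. N21 trips offline.
  N21 sheds 100 MW to N17: 100 each.
    N17: 20+100 = 120 > 90
Round 2 — N17 trips offline.
  N17 sheds 120 MW to N2, N3: 60 each.
    N2: 50+60 = 110 > 70
    N3: 70+60 = 130 ≤ 140
Round 3 — N2 trips offline.
  N2 sheds 110 MW: no online neighbours, lost.
No further trips.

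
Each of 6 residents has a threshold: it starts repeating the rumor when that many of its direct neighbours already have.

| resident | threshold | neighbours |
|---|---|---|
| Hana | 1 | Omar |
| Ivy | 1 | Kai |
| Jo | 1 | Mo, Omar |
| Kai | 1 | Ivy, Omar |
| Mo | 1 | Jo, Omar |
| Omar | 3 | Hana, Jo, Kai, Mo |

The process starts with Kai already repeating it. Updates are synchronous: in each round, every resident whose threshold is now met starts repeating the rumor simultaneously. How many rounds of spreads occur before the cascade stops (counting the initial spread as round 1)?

Round 1 — Kai starts repeating the rumor (initial).
Round 2 — checking thresholds:
  Ivy: 1 of 1 neighbours ≥ 1, starts repeating the rumor.
  Omar: 1 of 4 neighbours < 3, not yet.
Round 3 — no new spreads; cascade stops.

2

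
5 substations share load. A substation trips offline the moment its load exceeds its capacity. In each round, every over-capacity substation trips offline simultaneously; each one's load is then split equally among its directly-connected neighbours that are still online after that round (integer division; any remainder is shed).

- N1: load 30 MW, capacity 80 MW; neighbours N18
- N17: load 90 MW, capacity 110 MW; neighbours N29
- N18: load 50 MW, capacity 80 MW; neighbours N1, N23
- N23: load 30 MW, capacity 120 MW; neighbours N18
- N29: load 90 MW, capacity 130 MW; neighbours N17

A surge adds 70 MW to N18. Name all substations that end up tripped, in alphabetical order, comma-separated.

Round 1 — N18 at 120 > 80. N18 trips offline.
  N18 sheds 120 MW to N1, N23: 60 each.
    N1: 30+60 = 90 > 80
    N23: 30+60 = 90 ≤ 120
Round 2 — N1 trips offline.
  N1 sheds 90 MW: no online neighbours, lost.
No further trips.

N1, N18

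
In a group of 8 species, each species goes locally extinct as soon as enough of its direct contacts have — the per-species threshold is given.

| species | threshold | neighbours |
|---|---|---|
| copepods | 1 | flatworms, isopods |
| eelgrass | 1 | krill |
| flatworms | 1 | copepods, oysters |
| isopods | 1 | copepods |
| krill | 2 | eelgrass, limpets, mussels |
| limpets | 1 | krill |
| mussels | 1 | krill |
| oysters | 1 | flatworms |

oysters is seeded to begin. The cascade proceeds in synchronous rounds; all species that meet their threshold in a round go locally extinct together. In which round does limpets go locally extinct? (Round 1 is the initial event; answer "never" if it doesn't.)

never

Round 1 — oysters goes locally extinct (initial).
Round 2 — checking thresholds:
  flatworms: 1 of 2 neighbours ≥ 1, goes locally extinct.
Round 3 — checking thresholds:
  copepods: 1 of 2 neighbours ≥ 1, goes locally extinct.
Round 4 — checking thresholds:
  isopods: 1 of 1 neighbours ≥ 1, goes locally extinct.
Round 5 — no new extinctions; cascade stops.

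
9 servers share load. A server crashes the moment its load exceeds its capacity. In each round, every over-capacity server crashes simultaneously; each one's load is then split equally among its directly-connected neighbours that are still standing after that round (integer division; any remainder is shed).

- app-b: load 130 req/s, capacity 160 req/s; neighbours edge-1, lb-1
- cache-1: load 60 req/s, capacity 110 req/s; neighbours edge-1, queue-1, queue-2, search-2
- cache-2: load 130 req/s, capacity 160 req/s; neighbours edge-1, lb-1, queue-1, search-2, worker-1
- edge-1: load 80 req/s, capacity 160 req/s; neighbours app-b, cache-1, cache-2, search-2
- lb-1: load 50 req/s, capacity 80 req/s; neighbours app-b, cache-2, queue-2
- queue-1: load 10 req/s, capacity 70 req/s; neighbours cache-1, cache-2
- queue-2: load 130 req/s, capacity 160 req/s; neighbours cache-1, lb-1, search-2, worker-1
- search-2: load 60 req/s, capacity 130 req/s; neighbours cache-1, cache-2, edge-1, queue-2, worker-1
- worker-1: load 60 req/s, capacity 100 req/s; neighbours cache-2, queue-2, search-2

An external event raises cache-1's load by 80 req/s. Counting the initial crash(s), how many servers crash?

9

Round 1 — cache-1 at 140 > 110. cache-1 crashes.
  cache-1 sheds 140 req/s to edge-1, queue-1, queue-2, search-2: 35 each.
    edge-1: 80+35 = 115 ≤ 160
    queue-1: 10+35 = 45 ≤ 70
    queue-2: 130+35 = 165 > 160
    search-2: 60+35 = 95 ≤ 130
Round 2 — queue-2 crashes.
  queue-2 sheds 165 req/s to lb-1, search-2, worker-1: 55 each.
    lb-1: 50+55 = 105 > 80
    search-2: 95+55 = 150 > 130
    worker-1: 60+55 = 115 > 100
Round 3 — lb-1, search-2, worker-1 crash.
  lb-1 sheds 105 req/s to app-b, cache-2: 52 each (1 lost).
    app-b: 130+52 = 182 > 160
    cache-2: 130+52 = 182 > 160
  search-2 sheds 150 req/s to cache-2, edge-1: 75 each.
    cache-2: 182+75 = 257 > 160
    edge-1: 115+75 = 190 > 160
  worker-1 sheds 115 req/s to cache-2: 115 each.
    cache-2: 257+115 = 372 > 160
Round 4 — app-b, cache-2, edge-1 crash.
  app-b sheds 182 req/s: no online neighbours, lost.
  cache-2 sheds 372 req/s to queue-1: 372 each.
    queue-1: 45+372 = 417 > 70
  edge-1 sheds 190 req/s: no online neighbours, lost.
Round 5 — queue-1 crashes.
  queue-1 sheds 417 req/s: no online neighbours, lost.
No further crashes.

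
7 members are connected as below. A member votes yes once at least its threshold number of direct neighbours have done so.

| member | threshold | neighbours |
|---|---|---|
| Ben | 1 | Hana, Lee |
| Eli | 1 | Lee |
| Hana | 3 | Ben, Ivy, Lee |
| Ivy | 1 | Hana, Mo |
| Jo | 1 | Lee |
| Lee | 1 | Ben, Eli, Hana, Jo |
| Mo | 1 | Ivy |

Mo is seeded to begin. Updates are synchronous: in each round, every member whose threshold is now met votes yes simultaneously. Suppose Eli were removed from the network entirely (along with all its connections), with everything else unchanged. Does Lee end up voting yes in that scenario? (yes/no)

no

With Eli removed:
Round 1 — Mo votes yes (initial).
Round 2 — checking thresholds:
  Ivy: 1 of 2 neighbours ≥ 1, votes yes.
Round 3 — no new yes votes; cascade stops.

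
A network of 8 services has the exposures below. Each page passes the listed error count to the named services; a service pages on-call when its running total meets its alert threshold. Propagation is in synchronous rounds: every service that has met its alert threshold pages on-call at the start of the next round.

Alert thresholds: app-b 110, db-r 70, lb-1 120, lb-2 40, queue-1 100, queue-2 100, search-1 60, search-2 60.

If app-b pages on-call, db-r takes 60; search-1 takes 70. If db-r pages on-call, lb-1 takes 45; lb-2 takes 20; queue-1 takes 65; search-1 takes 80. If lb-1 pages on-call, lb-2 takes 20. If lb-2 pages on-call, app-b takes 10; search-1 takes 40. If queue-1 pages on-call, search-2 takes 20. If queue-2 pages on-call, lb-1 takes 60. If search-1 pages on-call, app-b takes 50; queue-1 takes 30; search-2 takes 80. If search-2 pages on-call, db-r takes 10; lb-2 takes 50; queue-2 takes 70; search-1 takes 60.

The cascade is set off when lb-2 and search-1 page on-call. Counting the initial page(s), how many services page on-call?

Round 1 — lb-2, search-1 page on-call (initial).
  app-b: +10+50 → 60 < 110
  queue-1: +30 → 30 < 100
  search-2: +80 → 80 ≥ 60
Round 2 — search-2 pages on-call.
  db-r: +10 → 10 < 70
  queue-2: +70 → 70 < 100
No further pages.

3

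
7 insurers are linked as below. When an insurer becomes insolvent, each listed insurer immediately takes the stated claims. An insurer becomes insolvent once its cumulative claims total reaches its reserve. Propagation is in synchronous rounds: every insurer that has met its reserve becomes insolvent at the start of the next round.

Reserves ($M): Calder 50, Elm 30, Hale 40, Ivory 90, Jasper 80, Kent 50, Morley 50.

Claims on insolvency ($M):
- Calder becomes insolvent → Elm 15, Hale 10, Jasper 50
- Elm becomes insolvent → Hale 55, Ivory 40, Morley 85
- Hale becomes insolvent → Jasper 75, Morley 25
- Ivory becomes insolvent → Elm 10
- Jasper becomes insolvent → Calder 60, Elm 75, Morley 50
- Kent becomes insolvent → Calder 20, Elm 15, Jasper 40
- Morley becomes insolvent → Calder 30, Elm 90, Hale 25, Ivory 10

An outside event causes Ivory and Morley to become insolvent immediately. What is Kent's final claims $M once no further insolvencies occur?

Round 1 — Ivory, Morley become insolvent (initial).
  Calder: +30 → 30 < 50
  Elm: +10+90 → 100 ≥ 30
  Hale: +25 → 25 < 40
Round 2 — Elm becomes insolvent.
  Hale: +55 → 80 ≥ 40
Round 3 — Hale becomes insolvent.
  Jasper: +75 → 75 < 80
No further insolvencies.

0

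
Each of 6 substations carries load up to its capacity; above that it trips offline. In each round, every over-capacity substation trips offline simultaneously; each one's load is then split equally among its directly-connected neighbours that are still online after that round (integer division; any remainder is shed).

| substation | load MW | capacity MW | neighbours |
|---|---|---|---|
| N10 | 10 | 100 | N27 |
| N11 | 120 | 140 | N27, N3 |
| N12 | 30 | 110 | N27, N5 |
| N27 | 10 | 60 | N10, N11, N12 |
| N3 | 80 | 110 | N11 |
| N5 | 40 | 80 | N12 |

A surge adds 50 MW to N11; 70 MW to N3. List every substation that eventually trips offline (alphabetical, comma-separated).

Round 1 — N11 at 170 > 140; N3 at 150 > 110. N11, N3 trip offline.
  N11 sheds 170 MW to N27: 170 each.
    N27: 10+170 = 180 > 60
  N3 sheds 150 MW: no online neighbours, lost.
Round 2 — N27 trips offline.
  N27 sheds 180 MW to N10, N12: 90 each.
    N10: 10+90 = 100 ≤ 100
    N12: 30+90 = 120 > 110
Round 3 — N12 trips offline.
  N12 sheds 120 MW to N5: 120 each.
    N5: 40+120 = 160 > 80
Round 4 — N5 trips offline.
  N5 sheds 160 MW: no online neighbours, lost.
No further trips.

N11, N12, N27, N3, N5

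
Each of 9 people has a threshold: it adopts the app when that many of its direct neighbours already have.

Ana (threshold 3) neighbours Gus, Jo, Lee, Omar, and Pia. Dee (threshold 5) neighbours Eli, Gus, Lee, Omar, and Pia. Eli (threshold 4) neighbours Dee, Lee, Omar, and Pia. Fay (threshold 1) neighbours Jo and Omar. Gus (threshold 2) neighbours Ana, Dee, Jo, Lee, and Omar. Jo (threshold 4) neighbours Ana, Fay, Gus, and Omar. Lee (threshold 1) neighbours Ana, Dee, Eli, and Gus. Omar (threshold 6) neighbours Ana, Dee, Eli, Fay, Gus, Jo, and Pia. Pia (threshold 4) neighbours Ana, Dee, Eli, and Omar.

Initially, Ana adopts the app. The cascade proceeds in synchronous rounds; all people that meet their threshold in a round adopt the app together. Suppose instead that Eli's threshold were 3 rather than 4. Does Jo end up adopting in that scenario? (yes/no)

no

With Eli's threshold at 3:
Round 1 — Ana adopts the app (initial).
Round 2 — checking thresholds:
  Gus: 1 of 5 neighbours < 2, holds.
  Jo: 1 of 4 neighbours < 4, holds.
  Lee: 1 of 4 neighbours ≥ 1, adopts the app.
  Omar: 1 of 7 neighbours < 6, holds.
  Pia: 1 of 4 neighbours < 4, holds.
Round 3 — checking thresholds:
  Dee: 1 of 5 neighbours < 5, holds.
  Eli: 1 of 4 neighbours < 3, holds.
  Gus: 2 of 5 neighbours ≥ 2, adopts the app.
  Jo: 1 of 4 neighbours < 4, holds.
  Omar: 1 of 7 neighbours < 6, holds.
  Pia: 1 of 4 neighbours < 4, holds.
Round 4 — no new adoptions; cascade stops.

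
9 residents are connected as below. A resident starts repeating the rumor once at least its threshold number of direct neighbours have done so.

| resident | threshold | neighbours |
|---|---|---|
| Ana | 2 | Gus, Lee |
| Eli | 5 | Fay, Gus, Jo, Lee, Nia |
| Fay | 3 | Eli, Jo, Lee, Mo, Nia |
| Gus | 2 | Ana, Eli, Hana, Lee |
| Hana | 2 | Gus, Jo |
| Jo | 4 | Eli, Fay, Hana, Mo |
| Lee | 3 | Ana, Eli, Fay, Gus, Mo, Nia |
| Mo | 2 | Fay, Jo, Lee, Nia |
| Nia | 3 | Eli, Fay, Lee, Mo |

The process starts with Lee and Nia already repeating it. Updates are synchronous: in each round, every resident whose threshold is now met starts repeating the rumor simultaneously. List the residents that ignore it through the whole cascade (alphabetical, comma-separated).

Ana, Eli, Gus, Hana, Jo

Round 1 — Lee, Nia start repeating the rumor (initial).
Round 2 — checking thresholds:
  Ana: 1 of 2 neighbours < 2, holds.
  Eli: 2 of 5 neighbours < 5, holds.
  Fay: 2 of 5 neighbours < 3, holds.
  Gus: 1 of 4 neighbours < 2, holds.
  Mo: 2 of 4 neighbours ≥ 2, starts repeating the rumor.
Round 3 — checking thresholds:
  Ana: 1 of 2 neighbours < 2, holds.
  Eli: 2 of 5 neighbours < 5, holds.
  Fay: 3 of 5 neighbours ≥ 3, starts repeating the rumor.
  Gus: 1 of 4 neighbours < 2, holds.
  Jo: 1 of 4 neighbours < 4, holds.
Round 4 — no new spreads; cascade stops.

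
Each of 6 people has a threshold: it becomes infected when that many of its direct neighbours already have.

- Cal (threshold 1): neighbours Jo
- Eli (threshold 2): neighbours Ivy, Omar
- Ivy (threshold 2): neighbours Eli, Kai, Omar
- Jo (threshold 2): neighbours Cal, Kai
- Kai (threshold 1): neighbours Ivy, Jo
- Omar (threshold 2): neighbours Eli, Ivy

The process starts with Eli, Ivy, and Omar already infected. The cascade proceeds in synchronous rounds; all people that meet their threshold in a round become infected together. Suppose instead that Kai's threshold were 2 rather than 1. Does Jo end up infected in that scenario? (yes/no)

no

With Kai's threshold at 2:
Round 1 — Eli, Ivy, Omar become infected (initial).
Round 2 — no new infections; cascade stops.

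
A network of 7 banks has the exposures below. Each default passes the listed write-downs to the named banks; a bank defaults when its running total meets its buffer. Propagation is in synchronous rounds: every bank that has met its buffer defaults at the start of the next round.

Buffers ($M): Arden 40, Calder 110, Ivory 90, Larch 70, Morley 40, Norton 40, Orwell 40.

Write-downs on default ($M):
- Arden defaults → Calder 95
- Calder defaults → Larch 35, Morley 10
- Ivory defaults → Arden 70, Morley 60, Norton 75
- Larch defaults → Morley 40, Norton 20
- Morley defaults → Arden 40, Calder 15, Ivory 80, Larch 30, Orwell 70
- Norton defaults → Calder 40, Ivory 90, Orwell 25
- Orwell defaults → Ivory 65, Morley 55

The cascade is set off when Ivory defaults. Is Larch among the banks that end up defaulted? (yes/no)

Round 1 — Ivory defaults (initial).
  Arden: +70 → 70 ≥ 40
  Morley: +60 → 60 ≥ 40
  Norton: +75 → 75 ≥ 40
Round 2 — Arden, Morley, Norton default.
  Calder: +95+15+40 → 150 ≥ 110
  Larch: +30 → 30 < 70
  Orwell: +70+25 → 95 ≥ 40
Round 3 — Calder, Orwell default.
  Larch: +35 → 65 < 70
No further defaults.

no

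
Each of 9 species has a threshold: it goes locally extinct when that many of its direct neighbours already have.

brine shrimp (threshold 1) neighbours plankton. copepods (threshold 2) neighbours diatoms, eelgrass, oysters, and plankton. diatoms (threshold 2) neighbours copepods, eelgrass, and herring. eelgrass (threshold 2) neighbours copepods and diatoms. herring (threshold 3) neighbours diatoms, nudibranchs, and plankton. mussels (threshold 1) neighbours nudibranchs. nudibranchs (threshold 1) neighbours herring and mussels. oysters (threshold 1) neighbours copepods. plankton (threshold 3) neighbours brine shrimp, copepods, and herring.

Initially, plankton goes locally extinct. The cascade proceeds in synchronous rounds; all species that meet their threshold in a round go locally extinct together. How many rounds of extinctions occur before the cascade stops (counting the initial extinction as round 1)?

2

Round 1 — plankton goes locally extinct (initial).
Round 2 — checking thresholds:
  brine shrimp: 1 of 1 neighbours ≥ 1, goes locally extinct.
  copepods: 1 of 4 neighbours < 2, not yet.
  herring: 1 of 3 neighbours < 3, not yet.
Round 3 — no new extinctions; cascade stops.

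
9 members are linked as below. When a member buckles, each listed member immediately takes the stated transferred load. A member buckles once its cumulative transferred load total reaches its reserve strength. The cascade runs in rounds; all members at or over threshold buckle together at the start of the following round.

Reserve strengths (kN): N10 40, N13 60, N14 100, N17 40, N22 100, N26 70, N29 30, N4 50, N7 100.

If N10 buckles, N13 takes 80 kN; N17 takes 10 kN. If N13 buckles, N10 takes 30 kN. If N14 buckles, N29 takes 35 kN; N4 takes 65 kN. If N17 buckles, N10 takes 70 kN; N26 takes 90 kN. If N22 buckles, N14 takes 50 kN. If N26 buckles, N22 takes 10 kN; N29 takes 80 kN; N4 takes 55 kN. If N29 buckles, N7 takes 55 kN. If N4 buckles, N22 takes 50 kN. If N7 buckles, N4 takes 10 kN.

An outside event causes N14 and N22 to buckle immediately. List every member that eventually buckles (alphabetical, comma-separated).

Round 1 — N14, N22 buckle (initial).
  N29: +35 → 35 ≥ 30
  N4: +65 → 65 ≥ 50
Round 2 — N29, N4 buckle.
  N7: +55 → 55 < 100
No further bucklings.

N14, N22, N29, N4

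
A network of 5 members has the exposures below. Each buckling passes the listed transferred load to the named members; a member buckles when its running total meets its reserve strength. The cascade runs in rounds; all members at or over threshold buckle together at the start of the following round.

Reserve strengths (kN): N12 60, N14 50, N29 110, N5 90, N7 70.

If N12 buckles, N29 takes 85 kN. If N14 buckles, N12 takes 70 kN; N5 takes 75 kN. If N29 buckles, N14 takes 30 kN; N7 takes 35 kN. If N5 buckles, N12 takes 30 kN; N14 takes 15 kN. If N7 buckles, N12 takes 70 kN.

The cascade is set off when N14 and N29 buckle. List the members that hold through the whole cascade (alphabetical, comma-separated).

Round 1 — N14, N29 buckle (initial).
  N12: +70 → 70 ≥ 60
  N5: +75 → 75 < 90
  N7: +35 → 35 < 70
Round 2 — N12 buckles.
No further bucklings.

N5, N7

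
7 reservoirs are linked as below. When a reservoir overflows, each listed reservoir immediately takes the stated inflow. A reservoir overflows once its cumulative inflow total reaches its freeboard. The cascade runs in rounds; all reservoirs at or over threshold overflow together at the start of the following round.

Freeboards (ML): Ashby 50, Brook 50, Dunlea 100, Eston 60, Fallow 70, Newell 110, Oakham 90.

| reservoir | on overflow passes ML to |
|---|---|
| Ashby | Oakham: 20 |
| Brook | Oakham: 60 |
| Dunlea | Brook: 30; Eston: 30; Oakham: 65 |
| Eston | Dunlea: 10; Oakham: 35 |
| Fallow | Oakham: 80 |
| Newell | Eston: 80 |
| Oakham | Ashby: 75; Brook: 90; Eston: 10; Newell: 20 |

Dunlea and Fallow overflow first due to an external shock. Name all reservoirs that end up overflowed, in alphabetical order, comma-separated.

Ashby, Brook, Dunlea, Fallow, Oakham

Round 1 — Dunlea, Fallow overflow (initial).
  Brook: +30 → 30 < 50
  Eston: +30 → 30 < 60
  Oakham: +65+80 → 145 ≥ 90
Round 2 — Oakham overflows.
  Ashby: +75 → 75 ≥ 50
  Brook: +90 → 120 ≥ 50
  Eston: +10 → 40 < 60
  Newell: +20 → 20 < 110
Round 3 — Ashby, Brook overflow.
No further overflows.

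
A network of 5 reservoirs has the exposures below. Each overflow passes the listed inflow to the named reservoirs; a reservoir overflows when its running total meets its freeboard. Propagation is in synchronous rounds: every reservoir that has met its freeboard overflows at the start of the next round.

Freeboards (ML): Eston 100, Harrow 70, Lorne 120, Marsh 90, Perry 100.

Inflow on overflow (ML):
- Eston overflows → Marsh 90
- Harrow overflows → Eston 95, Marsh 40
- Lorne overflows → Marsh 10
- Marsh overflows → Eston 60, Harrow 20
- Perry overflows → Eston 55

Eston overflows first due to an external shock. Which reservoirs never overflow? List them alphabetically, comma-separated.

Round 1 — Eston overflows (initial).
  Marsh: +90 → 90 ≥ 90
Round 2 — Marsh overflows.
  Harrow: +20 → 20 < 70
No further overflows.

Harrow, Lorne, Perry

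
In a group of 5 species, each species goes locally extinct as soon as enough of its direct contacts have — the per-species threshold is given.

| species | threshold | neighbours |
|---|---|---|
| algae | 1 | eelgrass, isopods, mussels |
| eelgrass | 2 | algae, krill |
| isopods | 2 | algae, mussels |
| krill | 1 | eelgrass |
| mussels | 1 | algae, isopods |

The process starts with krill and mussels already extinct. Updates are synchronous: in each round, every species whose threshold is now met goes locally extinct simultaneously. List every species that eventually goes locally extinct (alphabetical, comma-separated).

algae, eelgrass, isopods, krill, mussels

Round 1 — krill, mussels go locally extinct (initial).
Round 2 — checking thresholds:
  algae: 1 of 3 neighbours ≥ 1, goes locally extinct.
  eelgrass: 1 of 2 neighbours < 2, holds.
  isopods: 1 of 2 neighbours < 2, holds.
Round 3 — checking thresholds:
  eelgrass: 2 of 2 neighbours ≥ 2, goes locally extinct.
  isopods: 2 of 2 neighbours ≥ 2, goes locally extinct.
Round 4 — no new extinctions; cascade stops.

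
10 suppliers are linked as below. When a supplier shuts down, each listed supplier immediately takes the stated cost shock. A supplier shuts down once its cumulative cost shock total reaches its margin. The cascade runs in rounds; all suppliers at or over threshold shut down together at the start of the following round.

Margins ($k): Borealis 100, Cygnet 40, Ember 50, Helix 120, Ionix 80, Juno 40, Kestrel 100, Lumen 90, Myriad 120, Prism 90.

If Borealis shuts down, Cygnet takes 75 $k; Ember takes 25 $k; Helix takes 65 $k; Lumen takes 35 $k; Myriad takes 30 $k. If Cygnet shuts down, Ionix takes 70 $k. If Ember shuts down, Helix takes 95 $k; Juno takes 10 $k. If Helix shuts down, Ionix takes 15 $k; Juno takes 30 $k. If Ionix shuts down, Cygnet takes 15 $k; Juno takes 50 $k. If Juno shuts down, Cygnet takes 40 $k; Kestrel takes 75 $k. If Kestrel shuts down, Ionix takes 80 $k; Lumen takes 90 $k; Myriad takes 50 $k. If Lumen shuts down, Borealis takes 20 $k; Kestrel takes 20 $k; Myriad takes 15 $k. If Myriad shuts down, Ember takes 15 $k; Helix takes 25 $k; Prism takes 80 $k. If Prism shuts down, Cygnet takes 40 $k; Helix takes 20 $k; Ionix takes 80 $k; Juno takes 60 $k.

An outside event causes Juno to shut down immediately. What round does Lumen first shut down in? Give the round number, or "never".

never

Round 1 — Juno shuts down (initial).
  Cygnet: +40 → 40 ≥ 40
  Kestrel: +75 → 75 < 100
Round 2 — Cygnet shuts down.
  Ionix: +70 → 70 < 80
No further shutdowns.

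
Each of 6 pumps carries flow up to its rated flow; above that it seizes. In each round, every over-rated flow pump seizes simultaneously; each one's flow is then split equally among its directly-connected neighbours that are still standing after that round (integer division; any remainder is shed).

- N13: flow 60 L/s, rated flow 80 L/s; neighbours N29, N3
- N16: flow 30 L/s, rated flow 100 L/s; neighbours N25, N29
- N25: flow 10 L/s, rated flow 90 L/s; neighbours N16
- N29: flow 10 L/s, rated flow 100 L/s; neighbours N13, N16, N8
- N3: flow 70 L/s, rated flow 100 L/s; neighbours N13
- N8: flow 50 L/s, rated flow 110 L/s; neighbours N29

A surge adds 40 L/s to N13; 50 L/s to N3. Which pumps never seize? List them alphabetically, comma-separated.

N16, N25, N8

Round 1 — N13 at 100 > 80; N3 at 120 > 100. N13, N3 seize.
  N13 sheds 100 L/s to N29: 100 each.
    N29: 10+100 = 110 > 100
  N3 sheds 120 L/s: no online neighbours, lost.
Round 2 — N29 seizes.
  N29 sheds 110 L/s to N16, N8: 55 each.
    N16: 30+55 = 85 ≤ 100
    N8: 50+55 = 105 ≤ 110
No further seizures.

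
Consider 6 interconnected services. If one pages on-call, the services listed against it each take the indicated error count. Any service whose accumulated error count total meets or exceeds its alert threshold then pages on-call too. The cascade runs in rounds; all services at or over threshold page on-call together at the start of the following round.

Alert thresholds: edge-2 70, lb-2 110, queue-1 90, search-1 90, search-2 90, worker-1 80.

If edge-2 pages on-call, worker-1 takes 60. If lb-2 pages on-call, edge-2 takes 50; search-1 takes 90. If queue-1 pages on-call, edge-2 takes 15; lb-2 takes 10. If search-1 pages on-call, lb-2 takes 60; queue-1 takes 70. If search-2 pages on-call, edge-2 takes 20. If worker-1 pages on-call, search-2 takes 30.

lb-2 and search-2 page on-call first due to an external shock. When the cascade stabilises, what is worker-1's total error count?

Round 1 — lb-2, search-2 page on-call (initial).
  edge-2: +50+20 → 70 ≥ 70
  search-1: +90 → 90 ≥ 90
Round 2 — edge-2, search-1 page on-call.
  queue-1: +70 → 70 < 90
  worker-1: +60 → 60 < 80
No further pages.

60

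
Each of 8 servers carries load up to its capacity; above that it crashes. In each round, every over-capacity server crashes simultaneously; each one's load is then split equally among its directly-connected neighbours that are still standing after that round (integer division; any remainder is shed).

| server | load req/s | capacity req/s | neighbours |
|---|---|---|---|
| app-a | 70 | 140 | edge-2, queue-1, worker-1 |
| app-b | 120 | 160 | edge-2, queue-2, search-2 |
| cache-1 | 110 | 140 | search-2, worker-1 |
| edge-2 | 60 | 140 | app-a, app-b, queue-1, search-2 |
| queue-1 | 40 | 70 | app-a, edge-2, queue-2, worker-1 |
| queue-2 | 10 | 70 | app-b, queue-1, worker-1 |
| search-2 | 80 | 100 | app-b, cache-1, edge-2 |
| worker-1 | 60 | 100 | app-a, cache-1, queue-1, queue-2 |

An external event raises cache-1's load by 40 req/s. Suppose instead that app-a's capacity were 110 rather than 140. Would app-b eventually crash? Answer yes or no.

With app-a's capacity at 110:
Round 1 — cache-1 at 150 > 140. cache-1 crashes.
  cache-1 sheds 150 req/s to search-2, worker-1: 75 each.
    search-2: 80+75 = 155 > 100
    worker-1: 60+75 = 135 > 100
Round 2 — search-2, worker-1 crash.
  search-2 sheds 155 req/s to app-b, edge-2: 77 each (1 lost).
    app-b: 120+77 = 197 > 160
    edge-2: 60+77 = 137 ≤ 140
  worker-1 sheds 135 req/s to app-a, queue-1, queue-2: 45 each.
    app-a: 70+45 = 115 > 110
    queue-1: 40+45 = 85 > 70
    queue-2: 10+45 = 55 ≤ 70
Round 3 — app-a, app-b, queue-1 crash.
  app-a sheds 115 req/s to edge-2: 115 each.
    edge-2: 137+115 = 252 > 140
  app-b sheds 197 req/s to edge-2, queue-2: 98 each (1 lost).
    edge-2: 252+98 = 350 > 140
    queue-2: 55+98 = 153 > 70
  queue-1 sheds 85 req/s to edge-2, queue-2: 42 each (1 lost).
    edge-2: 350+42 = 392 > 140
    queue-2: 153+42 = 195 > 70
Round 4 — edge-2, queue-2 crash.
  edge-2 sheds 392 req/s: no online neighbours, lost.
  queue-2 sheds 195 req/s: no online neighbours, lost.
No further crashes.

yes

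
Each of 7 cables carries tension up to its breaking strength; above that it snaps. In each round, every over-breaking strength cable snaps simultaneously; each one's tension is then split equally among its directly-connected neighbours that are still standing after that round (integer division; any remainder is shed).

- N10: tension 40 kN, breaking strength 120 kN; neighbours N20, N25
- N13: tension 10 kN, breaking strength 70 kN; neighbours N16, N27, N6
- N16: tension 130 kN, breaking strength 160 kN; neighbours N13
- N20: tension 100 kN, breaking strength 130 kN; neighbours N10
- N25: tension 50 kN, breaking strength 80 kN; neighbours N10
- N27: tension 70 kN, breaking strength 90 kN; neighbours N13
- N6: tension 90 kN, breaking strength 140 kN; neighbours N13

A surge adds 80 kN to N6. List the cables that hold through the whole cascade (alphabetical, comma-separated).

N10, N20, N25

Round 1 — N6 at 170 > 140. N6 snaps.
  N6 sheds 170 kN to N13: 170 each.
    N13: 10+170 = 180 > 70
Round 2 — N13 snaps.
  N13 sheds 180 kN to N16, N27: 90 each.
    N16: 130+90 = 220 > 160
    N27: 70+90 = 160 > 90
Round 3 — N16, N27 snap.
  N16 sheds 220 kN: no online neighbours, lost.
  N27 sheds 160 kN: no online neighbours, lost.
No further breaks.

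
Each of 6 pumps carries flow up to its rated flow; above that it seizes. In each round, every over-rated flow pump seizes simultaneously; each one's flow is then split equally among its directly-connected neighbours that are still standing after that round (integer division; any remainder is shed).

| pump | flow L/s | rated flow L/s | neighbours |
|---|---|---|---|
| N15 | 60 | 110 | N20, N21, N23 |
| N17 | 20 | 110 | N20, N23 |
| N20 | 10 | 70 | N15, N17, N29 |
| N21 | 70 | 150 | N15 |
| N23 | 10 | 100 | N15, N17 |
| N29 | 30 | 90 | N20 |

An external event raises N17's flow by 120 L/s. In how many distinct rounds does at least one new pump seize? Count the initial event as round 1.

2

Round 1 — N17 at 140 > 110. N17 seizes.
  N17 sheds 140 L/s to N20, N23: 70 each.
    N20: 10+70 = 80 > 70
    N23: 10+70 = 80 ≤ 100
Round 2 — N20 seizes.
  N20 sheds 80 L/s to N15, N29: 40 each.
    N15: 60+40 = 100 ≤ 110
    N29: 30+40 = 70 ≤ 90
No further seizures.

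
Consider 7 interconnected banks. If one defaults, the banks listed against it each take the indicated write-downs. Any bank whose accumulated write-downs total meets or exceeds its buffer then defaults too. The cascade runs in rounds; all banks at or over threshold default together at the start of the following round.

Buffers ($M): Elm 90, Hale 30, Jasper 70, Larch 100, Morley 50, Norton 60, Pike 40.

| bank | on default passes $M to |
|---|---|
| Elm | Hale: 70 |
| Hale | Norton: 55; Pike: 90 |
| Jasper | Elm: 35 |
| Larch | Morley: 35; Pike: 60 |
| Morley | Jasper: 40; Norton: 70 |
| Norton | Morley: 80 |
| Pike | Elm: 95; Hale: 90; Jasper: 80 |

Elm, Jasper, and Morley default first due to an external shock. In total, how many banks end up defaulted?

Round 1 — Elm, Jasper, Morley default (initial).
  Hale: +70 → 70 ≥ 30
  Norton: +70 → 70 ≥ 60
Round 2 — Hale, Norton default.
  Pike: +90 → 90 ≥ 40
Round 3 — Pike defaults.
No further defaults.

6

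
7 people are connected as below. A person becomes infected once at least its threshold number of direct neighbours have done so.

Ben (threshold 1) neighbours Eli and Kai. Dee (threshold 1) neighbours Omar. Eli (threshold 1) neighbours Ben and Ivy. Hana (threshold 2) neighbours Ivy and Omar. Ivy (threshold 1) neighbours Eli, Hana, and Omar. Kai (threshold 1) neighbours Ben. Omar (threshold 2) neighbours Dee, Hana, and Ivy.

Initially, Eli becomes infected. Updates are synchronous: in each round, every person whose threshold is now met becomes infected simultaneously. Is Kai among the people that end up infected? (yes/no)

Round 1 — Eli becomes infected (initial).
Round 2 — checking thresholds:
  Ben: 1 of 2 neighbours ≥ 1, becomes infected.
  Ivy: 1 of 3 neighbours ≥ 1, becomes infected.
Round 3 — checking thresholds:
  Hana: 1 of 2 neighbours < 2, not yet.
  Kai: 1 of 1 neighbours ≥ 1, becomes infected.
  Omar: 1 of 3 neighbours < 2, not yet.
Round 4 — no new infections; cascade stops.

yes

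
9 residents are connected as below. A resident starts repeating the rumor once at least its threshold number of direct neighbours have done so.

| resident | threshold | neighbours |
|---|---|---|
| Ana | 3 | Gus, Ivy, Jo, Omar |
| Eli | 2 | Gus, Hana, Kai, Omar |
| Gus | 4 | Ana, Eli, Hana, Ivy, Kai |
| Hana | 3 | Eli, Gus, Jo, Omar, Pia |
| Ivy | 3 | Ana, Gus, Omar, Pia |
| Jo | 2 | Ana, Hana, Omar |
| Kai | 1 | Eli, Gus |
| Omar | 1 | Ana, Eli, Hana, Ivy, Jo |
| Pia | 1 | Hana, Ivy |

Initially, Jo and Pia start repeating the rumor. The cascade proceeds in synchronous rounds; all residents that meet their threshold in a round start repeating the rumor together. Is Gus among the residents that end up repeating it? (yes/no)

no

Round 1 — Jo, Pia start repeating the rumor (initial).
Round 2 — checking thresholds:
  Ana: 1 of 4 neighbours < 3, below threshold.
  Hana: 2 of 5 neighbours < 3, below threshold.
  Ivy: 1 of 4 neighbours < 3, below threshold.
  Omar: 1 of 5 neighbours ≥ 1, starts repeating the rumor.
Round 3 — checking thresholds:
  Ana: 2 of 4 neighbours < 3, below threshold.
  Eli: 1 of 4 neighbours < 2, below threshold.
  Hana: 3 of 5 neighbours ≥ 3, starts repeating the rumor.
  Ivy: 2 of 4 neighbours < 3, below threshold.
Round 4 — checking thresholds:
  Ana: 2 of 4 neighbours < 3, below threshold.
  Eli: 2 of 4 neighbours ≥ 2, starts repeating the rumor.
  Gus: 1 of 5 neighbours < 4, below threshold.
  Ivy: 2 of 4 neighbours < 3, below threshold.
Round 5 — checking thresholds:
  Ana: 2 of 4 neighbours < 3, below threshold.
  Gus: 2 of 5 neighbours < 4, below threshold.
  Ivy: 2 of 4 neighbours < 3, below threshold.
  Kai: 1 of 2 neighbours ≥ 1, starts repeating the rumor.
Round 6 — no new spreads; cascade stops.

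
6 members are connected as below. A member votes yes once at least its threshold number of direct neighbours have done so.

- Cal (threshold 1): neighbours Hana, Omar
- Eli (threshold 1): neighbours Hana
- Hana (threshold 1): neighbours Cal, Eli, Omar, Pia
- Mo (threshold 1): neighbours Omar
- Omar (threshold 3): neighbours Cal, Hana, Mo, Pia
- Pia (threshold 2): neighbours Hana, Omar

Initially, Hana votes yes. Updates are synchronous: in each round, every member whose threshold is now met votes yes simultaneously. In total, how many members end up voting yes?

3

Round 1 — Hana votes yes (initial).
Round 2 — checking thresholds:
  Cal: 1 of 2 neighbours ≥ 1, votes yes.
  Eli: 1 of 1 neighbours ≥ 1, votes yes.
  Omar: 1 of 4 neighbours < 3, holds.
  Pia: 1 of 2 neighbours < 2, holds.
Round 3 — no new yes votes; cascade stops.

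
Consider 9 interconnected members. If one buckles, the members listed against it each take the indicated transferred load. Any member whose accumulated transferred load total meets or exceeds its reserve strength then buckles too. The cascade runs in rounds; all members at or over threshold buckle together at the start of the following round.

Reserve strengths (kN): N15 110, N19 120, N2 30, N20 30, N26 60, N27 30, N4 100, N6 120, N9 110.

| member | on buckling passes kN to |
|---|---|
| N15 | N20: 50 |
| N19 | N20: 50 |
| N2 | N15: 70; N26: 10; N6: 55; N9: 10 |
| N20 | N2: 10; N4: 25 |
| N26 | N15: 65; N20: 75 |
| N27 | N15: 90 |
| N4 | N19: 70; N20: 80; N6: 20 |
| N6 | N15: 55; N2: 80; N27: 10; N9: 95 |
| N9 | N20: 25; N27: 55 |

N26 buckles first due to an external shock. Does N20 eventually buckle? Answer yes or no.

yes

Round 1 — N26 buckles (initial).
  N15: +65 → 65 < 110
  N20: +75 → 75 ≥ 30
Round 2 — N20 buckles.
  N2: +10 → 10 < 30
  N4: +25 → 25 < 100
No further bucklings.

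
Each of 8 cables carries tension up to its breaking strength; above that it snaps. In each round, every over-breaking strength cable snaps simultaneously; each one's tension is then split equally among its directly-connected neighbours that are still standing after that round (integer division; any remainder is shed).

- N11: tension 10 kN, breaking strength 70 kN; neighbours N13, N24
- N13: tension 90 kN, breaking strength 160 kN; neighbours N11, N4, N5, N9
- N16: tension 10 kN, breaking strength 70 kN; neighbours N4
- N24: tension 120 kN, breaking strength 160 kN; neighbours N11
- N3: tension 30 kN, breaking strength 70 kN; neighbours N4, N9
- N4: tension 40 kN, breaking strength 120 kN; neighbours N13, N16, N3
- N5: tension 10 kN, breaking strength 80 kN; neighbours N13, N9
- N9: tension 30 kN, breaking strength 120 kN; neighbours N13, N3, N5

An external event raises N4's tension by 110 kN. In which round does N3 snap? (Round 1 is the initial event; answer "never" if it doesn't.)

2

Round 1 — N4 at 150 > 120. N4 snaps.
  N4 sheds 150 kN to N13, N16, N3: 50 each.
    N13: 90+50 = 140 ≤ 160
    N16: 10+50 = 60 ≤ 70
    N3: 30+50 = 80 > 70
Round 2 — N3 snaps.
  N3 sheds 80 kN to N9: 80 each.
    N9: 30+80 = 110 ≤ 120
No further breaks.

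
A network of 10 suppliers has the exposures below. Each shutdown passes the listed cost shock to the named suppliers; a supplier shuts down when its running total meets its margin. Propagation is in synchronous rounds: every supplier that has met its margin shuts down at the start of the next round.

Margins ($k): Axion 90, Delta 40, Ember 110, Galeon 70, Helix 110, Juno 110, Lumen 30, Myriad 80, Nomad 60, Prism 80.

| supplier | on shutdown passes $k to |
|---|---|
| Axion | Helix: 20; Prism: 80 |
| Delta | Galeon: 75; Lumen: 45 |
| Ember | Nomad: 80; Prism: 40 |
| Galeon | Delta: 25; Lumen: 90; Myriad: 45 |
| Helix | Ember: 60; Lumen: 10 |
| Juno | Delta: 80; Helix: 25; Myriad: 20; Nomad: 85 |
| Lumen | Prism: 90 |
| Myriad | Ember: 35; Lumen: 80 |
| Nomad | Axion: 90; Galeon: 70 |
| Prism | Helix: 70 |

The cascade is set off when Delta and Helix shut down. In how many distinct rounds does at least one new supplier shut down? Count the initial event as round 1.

Round 1 — Delta, Helix shut down (initial).
  Ember: +60 → 60 < 110
  Galeon: +75 → 75 ≥ 70
  Lumen: +45+10 → 55 ≥ 30
Round 2 — Galeon, Lumen shut down.
  Myriad: +45 → 45 < 80
  Prism: +90 → 90 ≥ 80
Round 3 — Prism shuts down.
No further shutdowns.

3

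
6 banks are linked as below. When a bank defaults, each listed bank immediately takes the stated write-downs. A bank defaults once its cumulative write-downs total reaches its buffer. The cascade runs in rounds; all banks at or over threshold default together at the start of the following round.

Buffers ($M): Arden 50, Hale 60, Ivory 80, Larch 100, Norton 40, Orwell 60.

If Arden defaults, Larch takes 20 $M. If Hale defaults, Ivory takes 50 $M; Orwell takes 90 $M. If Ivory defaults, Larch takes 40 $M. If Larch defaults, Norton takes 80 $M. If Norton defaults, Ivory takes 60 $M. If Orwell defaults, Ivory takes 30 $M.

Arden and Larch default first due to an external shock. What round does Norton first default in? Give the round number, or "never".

2

Round 1 — Arden, Larch default (initial).
  Norton: +80 → 80 ≥ 40
Round 2 — Norton defaults.
  Ivory: +60 → 60 < 80
No further defaults.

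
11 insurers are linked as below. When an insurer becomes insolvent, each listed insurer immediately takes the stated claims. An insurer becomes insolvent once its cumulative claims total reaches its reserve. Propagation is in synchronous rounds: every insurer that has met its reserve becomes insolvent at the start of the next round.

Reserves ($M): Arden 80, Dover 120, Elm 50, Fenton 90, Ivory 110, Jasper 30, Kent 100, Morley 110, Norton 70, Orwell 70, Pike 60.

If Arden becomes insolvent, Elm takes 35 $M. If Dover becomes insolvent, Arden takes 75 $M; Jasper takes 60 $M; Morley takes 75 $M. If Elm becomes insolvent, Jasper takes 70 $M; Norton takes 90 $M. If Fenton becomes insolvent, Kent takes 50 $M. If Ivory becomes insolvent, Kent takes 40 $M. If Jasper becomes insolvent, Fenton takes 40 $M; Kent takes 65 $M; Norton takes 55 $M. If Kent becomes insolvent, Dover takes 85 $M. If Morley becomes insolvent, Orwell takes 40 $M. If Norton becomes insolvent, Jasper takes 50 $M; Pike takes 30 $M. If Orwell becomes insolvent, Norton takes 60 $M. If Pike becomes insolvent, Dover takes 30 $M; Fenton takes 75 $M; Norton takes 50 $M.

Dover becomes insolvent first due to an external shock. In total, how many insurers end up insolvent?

2

Round 1 — Dover becomes insolvent (initial).
  Arden: +75 → 75 < 80
  Jasper: +60 → 60 ≥ 30
  Morley: +75 → 75 < 110
Round 2 — Jasper becomes insolvent.
  Fenton: +40 → 40 < 90
  Kent: +65 → 65 < 100
  Norton: +55 → 55 < 70
No further insolvencies.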